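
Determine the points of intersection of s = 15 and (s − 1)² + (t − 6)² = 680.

The line gives s = 15. Substituting into the circle:
t² − 12t − 448 = 0
t = 28 or t = −16, giving (15, 28) and (15, −16).

(15, −16) and (15, 28)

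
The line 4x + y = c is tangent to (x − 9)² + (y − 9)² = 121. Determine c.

The line touches the circle iff its distance from (9, 9) is 11:
|4·9 + 1·9 − c| / √17 = 11
|c − (45)| = 11√17.

c = 45 ± 11√17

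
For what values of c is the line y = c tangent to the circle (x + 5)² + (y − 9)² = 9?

c = 6 or c = 12

For a tangent, require d(centre, line) = r = 3.
|0·(−5) + 1·9 − c| / √1 = 3
|c − (9)| = 3, so c = 12 or c = 6.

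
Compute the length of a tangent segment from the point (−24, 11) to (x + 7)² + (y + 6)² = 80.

√498

Centre (−7, −6), r² = 80. |PO|² = (−17)² + (17)² = 578.
Power of the point: PT² = |PO|² − r² = 498, so PT = √498.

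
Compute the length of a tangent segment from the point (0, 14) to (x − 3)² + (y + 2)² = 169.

4√6

Centre (3, −2), r² = 169. |PO|² = (−3)² + (16)² = 265.
By the tangent–radius right angle, tangent length = √(|PO|² − r²) = √96 = 4√6.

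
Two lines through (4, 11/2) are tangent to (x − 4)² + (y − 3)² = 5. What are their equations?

A line y − (11/2) = m(x − (4)) is tangent when its distance from (4, 3) is √5:
(0m − (−5/2))² = 5(m² + 1)
4m² − 1 = 0, so m = 1/2 or m = −1/2.
With m = 1/2: x − 2y = −7. With m = −1/2: x + 2y = 15.

x − 2y = −7 and x + 2y = 15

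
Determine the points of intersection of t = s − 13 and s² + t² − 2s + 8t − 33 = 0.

(2, −11) and (8, −5)

Express t = s − 13 and substitute into the circle:
2s² − 20s + 32 = 0  ⟹  s² − 10s + 16 = 0
s = 8 or s = 2, giving (8, −5) and (2, −11).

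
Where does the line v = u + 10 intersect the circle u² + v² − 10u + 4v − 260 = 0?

(−12, −2) and (5, 15)

Express v = u + 10 and substitute into the circle:
2u² + 14u − 120 = 0  ⟹  u² + 7u − 60 = 0
u = 5 or u = −12, giving (5, 15) and (−12, −2).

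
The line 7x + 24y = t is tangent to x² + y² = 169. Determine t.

Tangency holds when the distance from the centre (0, 0) to the line equals the radius 13:
|7·0 + 24·0 − t| / √625 = 13
|t| = 13·25, so t = 325 or t = −325.

t = −325 or t = 325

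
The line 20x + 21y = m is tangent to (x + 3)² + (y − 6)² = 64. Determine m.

m = −166 or m = 298

For a tangent, require d(centre, line) = r = 8.
|20·(−3) + 21·6 − m| / √841 = 8
|m − (66)| = 8·29, so m = 298 or m = −166.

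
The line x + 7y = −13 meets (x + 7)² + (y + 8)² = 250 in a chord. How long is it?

20√2

Express y = (−13 − x)/7 and substitute into the circle:
50x² + 600x − 8000 = 0  ⟹  x² + 12x − 160 = 0
x = 8 or x = −20, giving (8, −3) and (−20, 1).
|(8, −3) − (−20, 1)| = √((28)² + (−4)²) = 20√2.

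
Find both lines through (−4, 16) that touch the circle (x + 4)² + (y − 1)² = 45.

2x − y = −24 and 2x + y = 8

A line y − (16) = m(x − (−4)) is tangent when its distance from (−4, 1) is 3√5:
(0m − (−15))² = 45(m² + 1)
m² − 4 = 0, so m = 2 or m = −2.
Through (−4, 16) these give 2x − y = −24 and 2x + y = 8.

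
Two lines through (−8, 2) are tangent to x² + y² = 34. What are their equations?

3x − 5y = −34 and 5x + 3y = −34

Write the tangent as mx − y + (2 − m·(−8)) = 0 and set its distance from the centre to √34:
[m·(8) − (−2)]² = 34(m² + 1)
15m² + 16m − 15 = 0, so m = 3/5 or m = −5/3.
Through (−8, 2) these give 3x − 5y = −34 and 5x + 3y = −34.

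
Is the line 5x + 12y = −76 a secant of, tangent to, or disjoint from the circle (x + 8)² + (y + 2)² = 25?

d² = (5·(−8) + 12·(−2) − (−76))²/169 = 144/169; r² = 25.
Since d² < r², the line cuts the circle twice.

secant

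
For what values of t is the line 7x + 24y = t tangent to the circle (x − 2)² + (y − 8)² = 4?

For a tangent, require d(centre, line) = r = 2.
|7·2 + 24·8 − t| / √625 = 2
|t − (206)| = 2·25, so t = 256 or t = 156.

t = 156 or t = 256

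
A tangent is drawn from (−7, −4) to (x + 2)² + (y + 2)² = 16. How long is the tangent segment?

The centre is (−2, −2) and r = 4. The square of the distance from P to the centre is 25 + 4 = 29.
The tangent meets the radius at right angles, so tangent² = |PO|² − r² = 29 − 16 = 13.

√13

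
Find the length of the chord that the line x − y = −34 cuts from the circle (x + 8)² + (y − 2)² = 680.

Express y = x + 34 and substitute into the circle:
2x² + 80x + 408 = 0  ⟹  x² + 40x + 204 = 0
x = −6 or x = −34, giving (−6, 28) and (−34, 0).
Chord length = distance between (−6, 28) and (−34, 0) = √1568 = 28√2.

28√2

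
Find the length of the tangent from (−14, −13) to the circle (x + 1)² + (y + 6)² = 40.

√178

The centre is (−1, −6) and r = 2√10. The square of the distance from P to the centre is 169 + 49 = 218.
The tangent meets the radius at right angles, so tangent² = |PO|² − r² = 218 − 40 = 178.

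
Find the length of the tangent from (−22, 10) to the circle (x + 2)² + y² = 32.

6√13

Centre (−2, 0), r² = 32. |PO|² = (−20)² + (10)² = 500.
Power of the point: PT² = |PO|² − r² = 468, so PT = 6√13.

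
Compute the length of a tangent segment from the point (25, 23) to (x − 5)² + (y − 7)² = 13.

With centre O = (5, 7), |OP|² = 656 and r² = 13.
By the tangent–radius right angle, tangent length = √(|PO|² − r²) = √643.

√643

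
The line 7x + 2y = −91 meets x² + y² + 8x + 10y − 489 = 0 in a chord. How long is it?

6√53

Centre (−4, −5), r² = 530. Perpendicular distance d from centre to line = |53| / √53 = 53/√53.
Half the chord is √(r² − d²) = √(477), so the full chord is 6√53.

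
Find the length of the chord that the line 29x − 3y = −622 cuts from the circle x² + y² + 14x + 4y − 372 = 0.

5√34

Express y = (622 + 29x)/3 and substitute into the circle:
850x² + 36550x + 391000 = 0  ⟹  x² + 43x + 460 = 0
x = −20 or x = −23, giving (−20, 14) and (−23, −15).
|(−20, 14) − (−23, −15)| = √((3)² + (29)²) = 5√34.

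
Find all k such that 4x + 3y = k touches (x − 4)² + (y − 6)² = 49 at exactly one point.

k = −1 or k = 69

For a tangent, require d(centre, line) = r = 7.
|4·4 + 3·6 − k| / √25 = 7
|k − (34)| = 7·5, so k = 69 or k = −1.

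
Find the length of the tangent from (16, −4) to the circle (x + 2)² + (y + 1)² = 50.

√283

With centre O = (−2, −1), |OP|² = 333 and r² = 50.
By the tangent–radius right angle, tangent length = √(|PO|² − r²) = √283.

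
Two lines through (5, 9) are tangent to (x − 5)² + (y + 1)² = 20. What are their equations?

2x − y = 1 and 2x + y = 19

Let a tangent through (5, 9) have slope m. Its distance from (5, −1) must equal 2√5:
(0m − (−10))² = 20(m² + 1)
m² − 4 = 0, so m = 2 or m = −2.
With m = 2: 2x − y = 1. With m = −2: 2x + y = 19.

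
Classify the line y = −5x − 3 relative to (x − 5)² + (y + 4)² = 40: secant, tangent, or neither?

secant

Substituting the line into the circle gives 26x² − 20x − 14 = 0.
Δ = 400 − (−1456) = 1856.
Two real roots: the line is a secant.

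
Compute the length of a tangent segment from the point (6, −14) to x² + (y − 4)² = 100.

The centre is (0, 4) and r = 10. The square of the distance from P to the centre is 36 + 324 = 360.
Power of the point: PT² = |PO|² − r² = 260, so PT = 2√65.

2√65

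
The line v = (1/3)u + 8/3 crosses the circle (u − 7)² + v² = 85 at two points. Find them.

(−2, 2) and (13, 7)

Substitute v = (8 + u)/3:
10u² − 110u − 260 = 0  ⟹  u² − 11u − 26 = 0
u = 13 or u = −2, giving (13, 7) and (−2, 2).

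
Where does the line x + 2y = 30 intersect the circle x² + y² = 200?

Express y = (30 − x)/2 and substitute into the circle:
5x² − 60x + 100 = 0  ⟹  x² − 12x + 20 = 0
x = 10 or x = 2, giving (10, 10) and (2, 14).

(2, 14) and (10, 10)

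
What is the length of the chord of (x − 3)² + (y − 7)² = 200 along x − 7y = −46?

The distance from (3, 7) to the line is 0/√50, and r² = 200.
Half the chord is √(r² − d²) = √(200), so the full chord is 20√2.

20√2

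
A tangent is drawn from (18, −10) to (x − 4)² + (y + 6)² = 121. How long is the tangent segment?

√91

With centre O = (4, −6), |OP|² = 212 and r² = 121.
The tangent meets the radius at right angles, so tangent² = |PO|² − r² = 212 − 121 = 91.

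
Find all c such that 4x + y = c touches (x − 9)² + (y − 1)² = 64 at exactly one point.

Tangency holds when the distance from the centre (9, 1) to the line equals the radius 8:
|4·9 + 1·1 − c| / √17 = 8
|c − (37)| = 8√17.

c = 37 ± 8√17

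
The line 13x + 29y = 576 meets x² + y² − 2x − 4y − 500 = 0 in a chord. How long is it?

From the line, y = (576 − 13x)/29. Substituting:
1010x² − 15150x − 155540 = 0  ⟹  x² − 15x − 154 = 0
x = 22 or x = −7, giving (22, 10) and (−7, 23).
|(22, 10) − (−7, 23)| = √((29)² + (−13)²) = √1010.

√1010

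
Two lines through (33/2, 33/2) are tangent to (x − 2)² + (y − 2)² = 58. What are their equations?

3x − 7y = −66 and 7x − 3y = 66

Let a tangent through (33/2, 33/2) have slope m. Its distance from (2, 2) must equal √58:
(−29/2m − (−29/2))² = 58(m² + 1)
21m² − 58m + 21 = 0, so m = 3/7 or m = 7/3.
Through (33/2, 33/2) these give 3x − 7y = −66 and 7x − 3y = 66.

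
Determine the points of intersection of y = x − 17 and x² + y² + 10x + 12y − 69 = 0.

(2, −15) and (4, −13)

Substitute y = x − 17:
2x² − 12x + 16 = 0  ⟹  x² − 6x + 8 = 0
x = 4 or x = 2, giving (4, −13) and (2, −15).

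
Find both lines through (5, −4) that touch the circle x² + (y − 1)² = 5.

A line y − (−4) = m(x − (5)) is tangent when its distance from (0, 1) is √5:
(−5m − (5))² = 5(m² + 1)
2m² + 5m + 2 = 0, so m = −1/2 or m = −2.
With m = −1/2: x + 2y = −3. With m = −2: 2x + y = 6.

x + 2y = −3 and 2x + y = 6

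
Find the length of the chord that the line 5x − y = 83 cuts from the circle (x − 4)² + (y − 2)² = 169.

The distance from (4, 2) to the line is 65/√26, and r² = 169.
Chord = 2√(r² − d²) = 2·√(13/2) = √26.

√26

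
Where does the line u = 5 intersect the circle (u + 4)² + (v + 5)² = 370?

The line gives u = 5. Substituting into the circle:
v² + 10v − 264 = 0
v = 12 or v = −22, giving (5, 12) and (5, −22).

(5, −22) and (5, 12)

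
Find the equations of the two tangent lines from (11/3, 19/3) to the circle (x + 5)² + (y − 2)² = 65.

Write the tangent as mx − y + (19/3 − m·(11/3)) = 0 and set its distance from the centre to √65:
(−26/3m − (−13/3))² = 65(m² + 1)
7m² − 52m − 32 = 0, so m = 8 or m = −4/7.
With m = 8: 8x − y = 23. With m = −4/7: 4x + 7y = 59.

8x − y = 23 and 4x + 7y = 59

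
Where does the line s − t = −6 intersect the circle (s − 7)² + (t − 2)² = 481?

From the line, t = s + 6. Substituting:
2s² − 6s − 416 = 0  ⟹  s² − 3s − 208 = 0
s = 16 or s = −13, giving (16, 22) and (−13, −7).

(−13, −7) and (16, 22)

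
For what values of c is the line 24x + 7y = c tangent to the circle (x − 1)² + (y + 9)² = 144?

c = −339 or c = 261

The line touches the circle iff its distance from (1, −9) is 12:
|24·1 + 7·(−9) − c| / √625 = 12
|c − (−39)| = 12·25, so c = 261 or c = −339.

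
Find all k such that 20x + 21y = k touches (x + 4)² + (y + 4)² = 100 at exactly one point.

The line touches the circle iff its distance from (−4, −4) is 10:
|20·(−4) + 21·(−4) − k| / √841 = 10
|k − (−164)| = 10·29, so k = 126 or k = −454.

k = −454 or k = 126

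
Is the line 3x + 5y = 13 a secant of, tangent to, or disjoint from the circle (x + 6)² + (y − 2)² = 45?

secant

Substituting the line into the circle gives 34x² + 282x − 216 = 0.
Discriminant = (282)² − 4·34·(−216) = 108900 > 0.
Two real roots: the line is a secant.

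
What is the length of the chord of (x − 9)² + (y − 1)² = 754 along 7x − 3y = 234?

4√58

Substitute y = (−234 + 7x)/3:
58x² − 3480x + 50112 = 0  ⟹  x² − 60x + 864 = 0
x = 36 or x = 24, giving (36, 6) and (24, −22).
|(36, 6) − (24, −22)| = √((12)² + (28)²) = 4√58.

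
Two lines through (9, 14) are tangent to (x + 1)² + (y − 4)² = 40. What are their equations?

Let a tangent through (9, 14) have slope m. Its distance from (−1, 4) must equal 2√10:
[m·(−10) − (−10)]² = 40(m² + 1)
3m² − 10m + 3 = 0, so m = 3 or m = 1/3.
Through (9, 14) these give 3x − y = 13 and x − 3y = −33.

3x − y = 13 and x − 3y = −33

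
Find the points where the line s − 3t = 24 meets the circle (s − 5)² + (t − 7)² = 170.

Substitute t = (−24 + s)/3:
10s² − 180s + 720 = 0  ⟹  s² − 18s + 72 = 0
s = 12 or s = 6, giving (12, −4) and (6, −6).

(6, −6) and (12, −4)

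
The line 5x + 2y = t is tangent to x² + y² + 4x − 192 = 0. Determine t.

The line touches the circle iff its distance from (−2, 0) is 14:
|5·(−2) + 2·0 − t| / √29 = 14
|t − (−10)| = 14√29.

t = −10 ± 14√29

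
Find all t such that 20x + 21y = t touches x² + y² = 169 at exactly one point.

The line touches the circle iff its distance from (0, 0) is 13:
|20·0 + 21·0 − t| / √841 = 13
|t| = 13·29, so t = 377 or t = −377.

t = −377 or t = 377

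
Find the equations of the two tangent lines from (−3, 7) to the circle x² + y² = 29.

2x + 5y = 29 and 5x − 2y = −29

A line y − (7) = m(x − (−3)) is tangent when its distance from (0, 0) is √29:
(3m − (−7))² = 29(m² + 1)
10m² − 21m − 10 = 0, so m = −2/5 or m = 5/2.
With m = −2/5: 2x + 5y = 29. With m = 5/2: 5x − 2y = −29.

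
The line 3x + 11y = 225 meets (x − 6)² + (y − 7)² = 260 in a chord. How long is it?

Substitute y = (225 − 3x)/11:
130x² − 2340x − 5200 = 0  ⟹  x² − 18x − 40 = 0
x = 20 or x = −2, giving (20, 15) and (−2, 21).
Chord length = distance between (20, 15) and (−2, 21) = √520 = 2√130.

2√130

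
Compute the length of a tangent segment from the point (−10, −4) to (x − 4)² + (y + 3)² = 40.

√157

The centre is (4, −3) and r = 2√10. The square of the distance from P to the centre is 196 + 1 = 197.
The tangent meets the radius at right angles, so tangent² = |PO|² − r² = 197 − 40 = 157.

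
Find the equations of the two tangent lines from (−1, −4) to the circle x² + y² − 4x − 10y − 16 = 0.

x − 2y = 7 and 2x + y = −6

Let a tangent through (−1, −4) have slope m. Its distance from (2, 5) must equal 3√5:
[m·(3) − (9)]² = 45(m² + 1)
2m² + 3m − 2 = 0, so m = 1/2 or m = −2.
Through (−1, −4) these give x − 2y = 7 and 2x + y = −6.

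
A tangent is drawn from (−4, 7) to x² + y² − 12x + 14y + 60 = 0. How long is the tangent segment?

√271

Centre (6, −7), r² = 25. |PO|² = (−10)² + (14)² = 296.
By the tangent–radius right angle, tangent length = √(|PO|² − r²) = √271.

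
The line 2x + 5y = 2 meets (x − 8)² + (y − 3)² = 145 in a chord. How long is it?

4√29

From the line, y = (2 − 2x)/5. Substituting:
29x² − 348x − 1856 = 0  ⟹  x² − 12x − 64 = 0
x = 16 or x = −4, giving (16, −6) and (−4, 2).
Chord length = distance between (16, −6) and (−4, 2) = √464 = 4√29.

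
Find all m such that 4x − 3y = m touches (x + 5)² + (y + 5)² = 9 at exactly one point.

m = −20 or m = 10

For a tangent, require d(centre, line) = r = 3.
|4·(−5) − 3·(−5) − m| / √25 = 3
|m − (−5)| = 3·5, so m = 10 or m = −20.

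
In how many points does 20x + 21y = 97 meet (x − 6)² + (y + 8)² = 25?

Substituting the line into the circle gives 841x² − 15892x + 75076 = 0.
Discriminant = (−15892)² − 4·841·(75076) = 0.
A repeated root: the line is tangent.

1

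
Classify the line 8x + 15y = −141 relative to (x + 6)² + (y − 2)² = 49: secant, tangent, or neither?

neither

Substituting the line into the circle gives 289x² + 5436x + 26316 = 0.
Discriminant = (5436)² − 4·289·(26316) = −871200 < 0.
No real roots: the line does not meet the circle.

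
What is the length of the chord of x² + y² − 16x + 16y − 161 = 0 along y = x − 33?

17√2

From the line, y = x − 33. Substituting:
2x² − 66x + 400 = 0  ⟹  x² − 33x + 200 = 0
x = 25 or x = 8, giving (25, −8) and (8, −25).
|(25, −8) − (8, −25)| = √((17)² + (17)²) = 17√2.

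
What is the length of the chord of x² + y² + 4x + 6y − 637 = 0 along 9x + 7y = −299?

2√130

Substitute y = (−299 − 9x)/7:
130x² + 5200x + 45630 = 0  ⟹  x² + 40x + 351 = 0
x = −13 or x = −27, giving (−13, −26) and (−27, −8).
Chord length = distance between (−13, −26) and (−27, −8) = √520 = 2√130.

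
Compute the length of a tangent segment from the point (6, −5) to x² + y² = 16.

The centre is (0, 0) and r = 4. The square of the distance from P to the centre is 36 + 25 = 61.
By the tangent–radius right angle, tangent length = √(|PO|² − r²) = √45 = 3√5.

3√5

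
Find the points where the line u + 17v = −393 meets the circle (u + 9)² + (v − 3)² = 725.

(−19, −22) and (−2, −23)

From the line, v = (−393 − u)/17. Substituting:
290u² + 6090u + 11020 = 0  ⟹  u² + 21u + 38 = 0
u = −2 or u = −19, giving (−2, −23) and (−19, −22).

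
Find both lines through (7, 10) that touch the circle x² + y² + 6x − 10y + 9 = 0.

4x − 3y = −2 and y = 10

Let a tangent through (7, 10) have slope m. Its distance from (−3, 5) must equal 5:
[m·(−10) − (−5)]² = 25(m² + 1)
3m² − 4m = 0, so m = 4/3 or m = 0.
Through (7, 10) these give 4x − 3y = −2 and y = 10.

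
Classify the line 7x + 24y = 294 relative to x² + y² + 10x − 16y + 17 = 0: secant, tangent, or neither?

secant

Substituting the line into the circle gives 625x² + 4332x − 16668 = 0.
Discriminant = (4332)² − 4·625·(−16668) = 60436224 > 0.
Two real roots: the line is a secant.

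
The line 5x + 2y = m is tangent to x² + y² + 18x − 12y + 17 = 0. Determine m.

m = −33 ± 10√29

For a tangent, require d(centre, line) = r = 10.
|5·(−9) + 2·6 − m| / √29 = 10
|m − (−33)| = 10√29.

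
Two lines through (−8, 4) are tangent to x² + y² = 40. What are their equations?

3x + y = −20 and x − 3y = −20

Write the tangent as mx − y + (4 − m·(−8)) = 0 and set its distance from the centre to 2√10:
(8m − (−4))² = 40(m² + 1)
3m² + 8m − 3 = 0, so m = −3 or m = 1/3.
Through (−8, 4) these give 3x + y = −20 and x − 3y = −20.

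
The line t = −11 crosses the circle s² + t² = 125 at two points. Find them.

(−2, −11) and (2, −11)

Express t = −11 and substitute into the circle:
s² − 4 = 0
s = 2 or s = −2, giving (2, −11) and (−2, −11).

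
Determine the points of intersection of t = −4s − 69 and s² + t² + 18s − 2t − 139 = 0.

Substitute t = −4s − 69:
17s² + 578s + 4760 = 0  ⟹  s² + 34s + 280 = 0
s = −14 or s = −20, giving (−14, −13) and (−20, 11).

(−20, 11) and (−14, −13)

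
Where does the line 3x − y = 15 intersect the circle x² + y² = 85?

(2, −9) and (7, 6)

Express y = 3x − 15 and substitute into the circle:
10x² − 90x + 140 = 0  ⟹  x² − 9x + 14 = 0
x = 7 or x = 2, giving (7, 6) and (2, −9).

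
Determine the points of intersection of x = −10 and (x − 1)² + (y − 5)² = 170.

(−10, −2) and (−10, 12)

The line gives x = −10. Substituting into the circle:
y² − 10y − 24 = 0
y = 12 or y = −2, giving (−10, 12) and (−10, −2).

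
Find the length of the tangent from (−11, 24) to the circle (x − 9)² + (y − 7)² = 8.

√681

Centre (9, 7), r² = 8. |PO|² = (−20)² + (17)² = 689.
The tangent meets the radius at right angles, so tangent² = |PO|² − r² = 689 − 8 = 681.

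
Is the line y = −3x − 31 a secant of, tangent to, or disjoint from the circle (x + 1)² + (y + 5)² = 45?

Substituting the line into the circle gives 10x² + 158x + 632 = 0.
Discriminant = (158)² − 4·10·(632) = −316 < 0.
No real roots: the line does not meet the circle.

disjoint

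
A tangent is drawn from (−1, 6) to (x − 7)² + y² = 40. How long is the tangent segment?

Centre (7, 0), r² = 40. |PO|² = (−8)² + (6)² = 100.
The tangent meets the radius at right angles, so tangent² = |PO|² − r² = 100 − 40 = 60.

2√15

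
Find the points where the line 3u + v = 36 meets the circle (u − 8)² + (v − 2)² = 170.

(7, 15) and (15, −9)

From the line, v = −3u + 36. Substituting:
10u² − 220u + 1050 = 0  ⟹  u² − 22u + 105 = 0
u = 15 or u = 7, giving (15, −9) and (7, 15).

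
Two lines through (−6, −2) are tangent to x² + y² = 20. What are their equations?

A line y − (−2) = m(x − (−6)) is tangent when its distance from (0, 0) is 2√5:
(6m − (2))² = 20(m² + 1)
2m² − 3m − 2 = 0, so m = −1/2 or m = 2.
Through (−6, −2) these give x + 2y = −10 and 2x − y = −10.

x + 2y = −10 and 2x − y = −10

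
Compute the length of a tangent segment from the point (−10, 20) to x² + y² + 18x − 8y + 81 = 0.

√241

Centre (−9, 4), r² = 16. |PO|² = (−1)² + (16)² = 257.
By the tangent–radius right angle, tangent length = √(|PO|² − r²) = √241.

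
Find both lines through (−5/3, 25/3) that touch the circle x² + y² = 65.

Write the tangent as mx − y + (25/3 − m·(−5/3)) = 0 and set its distance from the centre to √65:
(5/3m − (−25/3))² = 65(m² + 1)
56m² − 25m − 4 = 0, so m = −1/8 or m = 4/7.
Through (−5/3, 25/3) these give x + 8y = 65 and 4x − 7y = −65.

x + 8y = 65 and 4x − 7y = −65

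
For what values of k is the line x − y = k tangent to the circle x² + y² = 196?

k = ±14√2

Tangency holds when the distance from the centre (0, 0) to the line equals the radius 14:
|1·0 − 1·0 − k| / √2 = 14
|k| = 14√2.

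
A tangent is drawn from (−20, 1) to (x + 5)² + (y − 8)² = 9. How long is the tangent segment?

√265

With centre O = (−5, 8), |OP|² = 274 and r² = 9.
Power of the point: PT² = |PO|² − r² = 265, so PT = √265.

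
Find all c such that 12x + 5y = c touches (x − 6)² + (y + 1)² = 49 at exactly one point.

c = −24 or c = 158

Tangency holds when the distance from the centre (6, −1) to the line equals the radius 7:
|12·6 + 5·(−1) − c| / √169 = 7
|c − (67)| = 7·13, so c = 158 or c = −24.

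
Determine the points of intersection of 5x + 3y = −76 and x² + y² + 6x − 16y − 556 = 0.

Substitute y = (−76 − 5x)/3:
34x² + 1054x + 4420 = 0  ⟹  x² + 31x + 130 = 0
x = −5 or x = −26, giving (−5, −17) and (−26, 18).

(−26, 18) and (−5, −17)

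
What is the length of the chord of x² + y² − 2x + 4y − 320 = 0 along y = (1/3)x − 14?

From the line, y = (−42 + x)/3. Substituting:
10x² − 90x − 1620 = 0  ⟹  x² − 9x − 162 = 0
x = 18 or x = −9, giving (18, −8) and (−9, −17).
|(18, −8) − (−9, −17)| = √((27)² + (9)²) = 9√10.

9√10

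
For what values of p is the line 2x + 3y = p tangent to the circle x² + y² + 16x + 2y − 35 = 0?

p = −19 ± 10√13

Tangency holds when the distance from the centre (−8, −1) to the line equals the radius 10:
|2·(−8) + 3·(−1) − p| / √13 = 10
|p − (−19)| = 10√13.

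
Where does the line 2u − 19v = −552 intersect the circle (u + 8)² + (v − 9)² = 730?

Substitute v = (552 + 2u)/19:
365u² + 7300u − 95265 = 0  ⟹  u² + 20u − 261 = 0
u = 9 or u = −29, giving (9, 30) and (−29, 26).

(−29, 26) and (9, 30)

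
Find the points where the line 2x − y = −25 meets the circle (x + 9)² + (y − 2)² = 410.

(−20, −15) and (−2, 21)

Substitute y = 2x + 25:
5x² + 110x + 200 = 0  ⟹  x² + 22x + 40 = 0
x = −2 or x = −20, giving (−2, 21) and (−20, −15).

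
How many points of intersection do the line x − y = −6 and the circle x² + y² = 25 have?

Centre (0, 0), r² = 25. Distance² from centre to line = (6)²/2 = 18.
Since d² < r², the line cuts the circle twice.

2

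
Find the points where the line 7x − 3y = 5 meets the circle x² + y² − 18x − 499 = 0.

(−7, −18) and (11, 24)

Substitute y = (−5 + 7x)/3:
58x² − 232x − 4466 = 0  ⟹  x² − 4x − 77 = 0
x = 11 or x = −7, giving (11, 24) and (−7, −18).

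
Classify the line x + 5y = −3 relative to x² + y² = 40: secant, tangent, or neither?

secant

Centre (0, 0), r² = 40. Distance² from centre to line = (3)²/26 = 9/26.
Since d² < r², the line cuts the circle twice.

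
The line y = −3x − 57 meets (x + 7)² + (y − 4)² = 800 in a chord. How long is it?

16√10

Substitute y = −3x − 57:
10x² + 380x + 2970 = 0  ⟹  x² + 38x + 297 = 0
x = −11 or x = −27, giving (−11, −24) and (−27, 24).
Chord length = distance between (−11, −24) and (−27, 24) = √2560 = 16√10.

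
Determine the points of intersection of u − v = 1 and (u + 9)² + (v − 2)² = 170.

Substitute v = u − 1:
2u² + 12u − 80 = 0  ⟹  u² + 6u − 40 = 0
u = 4 or u = −10, giving (4, 3) and (−10, −11).

(−10, −11) and (4, 3)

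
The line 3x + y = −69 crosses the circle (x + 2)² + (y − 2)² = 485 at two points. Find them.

Substitute y = −3x − 69:
10x² + 430x + 4560 = 0  ⟹  x² + 43x + 456 = 0
x = −19 or x = −24, giving (−19, −12) and (−24, 3).

(−24, 3) and (−19, −12)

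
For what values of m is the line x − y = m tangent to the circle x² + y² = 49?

Tangency holds when the distance from the centre (0, 0) to the line equals the radius 7:
|1·0 − 1·0 − m| / √2 = 7
|m| = 7√2.

m = ±7√2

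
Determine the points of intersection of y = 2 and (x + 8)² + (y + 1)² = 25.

(−12, 2) and (−4, 2)

From the line, y = 2. Substituting:
x² + 16x + 48 = 0
x = −4 or x = −12, giving (−4, 2) and (−12, 2).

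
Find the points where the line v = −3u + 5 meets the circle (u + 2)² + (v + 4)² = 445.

Substitute v = −3u + 5:
10u² − 50u − 360 = 0  ⟹  u² − 5u − 36 = 0
u = 9 or u = −4, giving (9, −22) and (−4, 17).

(−4, 17) and (9, −22)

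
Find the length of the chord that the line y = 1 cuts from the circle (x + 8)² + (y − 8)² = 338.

Express y = 1 and substitute into the circle:
x² + 16x − 225 = 0
x = 9 or x = −25, giving (9, 1) and (−25, 1).
|(9, 1) − (−25, 1)| = √((34)² + (0)²) = 34.

34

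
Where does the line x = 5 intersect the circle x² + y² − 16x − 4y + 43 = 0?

(5, −2) and (5, 6)

The line gives x = 5. Substituting into the circle:
y² − 4y − 12 = 0
y = 6 or y = −2, giving (5, 6) and (5, −2).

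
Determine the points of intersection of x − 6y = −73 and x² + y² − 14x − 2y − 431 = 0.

(−13, 10) and (23, 16)

From the line, y = (73 + x)/6. Substituting:
37x² − 370x − 11063 = 0  ⟹  x² − 10x − 299 = 0
x = 23 or x = −13, giving (23, 16) and (−13, 10).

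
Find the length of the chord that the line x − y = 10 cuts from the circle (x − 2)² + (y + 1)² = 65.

Centre (2, −1), r² = 65. Perpendicular distance d from centre to line = |−7| / √2 = 7/√2.
Half the chord is √(r² − d²) = √(81/2), so the full chord is 9√2.

9√2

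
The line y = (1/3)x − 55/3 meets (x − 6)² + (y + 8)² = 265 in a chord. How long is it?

9√10

Centre (6, −8), r² = 265. Perpendicular distance d from centre to line = |−25| / √10 = 25/√10.
Half the chord is √(r² − d²) = √(405/2), so the full chord is 9√10.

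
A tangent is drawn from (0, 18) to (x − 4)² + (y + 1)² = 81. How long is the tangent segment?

The centre is (4, −1) and r = 9. The square of the distance from P to the centre is 16 + 361 = 377.
Power of the point: PT² = |PO|² − r² = 296, so PT = 2√74.

2√74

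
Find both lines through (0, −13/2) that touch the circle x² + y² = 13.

Write the tangent as mx − y + (−13/2 − m·(0)) = 0 and set its distance from the centre to √13:
[m·(0) − (13/2)]² = 13(m² + 1)
4m² − 9 = 0, so m = −3/2 or m = 3/2.
With m = −3/2: 3x + 2y = −13. With m = 3/2: 3x − 2y = 13.

3x + 2y = −13 and 3x − 2y = 13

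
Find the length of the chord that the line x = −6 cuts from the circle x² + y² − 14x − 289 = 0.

Centre (7, 0), r² = 338. Perpendicular distance d from centre to line = |13| / √1 = 13.
Chord = 2√(r² − d²) = 2·√(169) = 26.

26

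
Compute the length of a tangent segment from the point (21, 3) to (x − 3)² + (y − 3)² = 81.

9√3

With centre O = (3, 3), |OP|² = 324 and r² = 81.
By the tangent–radius right angle, tangent length = √(|PO|² − r²) = √243 = 9√3.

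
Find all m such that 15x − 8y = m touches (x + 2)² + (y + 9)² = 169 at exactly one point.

m = −179 or m = 263

For a tangent, require d(centre, line) = r = 13.
|15·(−2) − 8·(−9) − m| / √289 = 13
|m − (42)| = 13·17, so m = 263 or m = −179.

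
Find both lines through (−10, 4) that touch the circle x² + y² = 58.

Write the tangent as mx − y + (4 − m·(−10)) = 0 and set its distance from the centre to √58:
(10m − (−4))² = 58(m² + 1)
21m² + 40m − 21 = 0, so m = −7/3 or m = 3/7.
Through (−10, 4) these give 7x + 3y = −58 and 3x − 7y = −58.

7x + 3y = −58 and 3x − 7y = −58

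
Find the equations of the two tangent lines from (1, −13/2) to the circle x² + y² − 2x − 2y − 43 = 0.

x + 2y = −12 and x − 2y = 14

Write the tangent as mx − y + (−13/2 − m·(1)) = 0 and set its distance from the centre to 3√5:
(0m − (15/2))² = 45(m² + 1)
4m² − 1 = 0, so m = −1/2 or m = 1/2.
Through (1, −13/2) these give x + 2y = −12 and x − 2y = 14.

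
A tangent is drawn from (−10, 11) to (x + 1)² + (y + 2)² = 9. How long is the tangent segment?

√241

With centre O = (−1, −2), |OP|² = 250 and r² = 9.
Power of the point: PT² = |PO|² − r² = 241, so PT = √241.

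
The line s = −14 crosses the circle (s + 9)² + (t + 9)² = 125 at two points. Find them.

(−14, −19) and (−14, 1)

The line gives s = −14. Substituting into the circle:
t² + 18t − 19 = 0
t = 1 or t = −19, giving (−14, 1) and (−14, −19).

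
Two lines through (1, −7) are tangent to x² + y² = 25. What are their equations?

3x + 4y = −25 and 4x − 3y = 25

A line y − (−7) = m(x − (1)) is tangent when its distance from (0, 0) is 5:
[m·(−1) − (7)]² = 25(m² + 1)
12m² − 7m − 12 = 0, so m = −3/4 or m = 4/3.
With m = −3/4: 3x + 4y = −25. With m = 4/3: 4x − 3y = 25.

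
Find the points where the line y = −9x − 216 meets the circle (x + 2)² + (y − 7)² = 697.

(−26, 18) and (−23, −9)

From the line, y = −9x − 216. Substituting:
82x² + 4018x + 49036 = 0  ⟹  x² + 49x + 598 = 0
x = −23 or x = −26, giving (−23, −9) and (−26, 18).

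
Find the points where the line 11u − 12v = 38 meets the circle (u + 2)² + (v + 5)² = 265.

(−14, −16) and (10, 6)

Express v = (−38 + 11u)/12 and substitute into the circle:
265u² + 1060u − 37100 = 0  ⟹  u² + 4u − 140 = 0
u = 10 or u = −14, giving (10, 6) and (−14, −16).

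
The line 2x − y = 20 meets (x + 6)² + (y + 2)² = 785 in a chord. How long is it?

22√5

The distance from (−6, −2) to the line is 30/√5, and r² = 785.
Half the chord is √(r² − d²) = √(605), so the full chord is 22√5.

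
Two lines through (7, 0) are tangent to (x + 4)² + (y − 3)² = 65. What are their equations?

Let a tangent through (7, 0) have slope m. Its distance from (−4, 3) must equal √65:
[m·(−11) − (3)]² = 65(m² + 1)
28m² + 33m − 28 = 0, so m = −7/4 or m = 4/7.
Through (7, 0) these give 7x + 4y = 49 and 4x − 7y = 28.

7x + 4y = 49 and 4x − 7y = 28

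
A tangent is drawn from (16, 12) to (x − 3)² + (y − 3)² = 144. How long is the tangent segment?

With centre O = (3, 3), |OP|² = 250 and r² = 144.
Power of the point: PT² = |PO|² − r² = 106, so PT = √106.

√106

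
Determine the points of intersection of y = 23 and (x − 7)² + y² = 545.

From the line, y = 23. Substituting:
x² − 14x + 33 = 0
x = 11 or x = 3, giving (11, 23) and (3, 23).

(3, 23) and (11, 23)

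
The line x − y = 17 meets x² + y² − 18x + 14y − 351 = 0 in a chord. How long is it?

Express y = x − 17 and substitute into the circle:
2x² − 38x − 300 = 0  ⟹  x² − 19x − 150 = 0
x = 25 or x = −6, giving (25, 8) and (−6, −23).
|(25, 8) − (−6, −23)| = √((31)² + (31)²) = 31√2.

31√2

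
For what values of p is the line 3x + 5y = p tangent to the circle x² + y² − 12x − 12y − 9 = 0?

Tangency holds when the distance from the centre (6, 6) to the line equals the radius 9:
|3·6 + 5·6 − p| / √34 = 9
|p − (48)| = 9√34.

p = 48 ± 9√34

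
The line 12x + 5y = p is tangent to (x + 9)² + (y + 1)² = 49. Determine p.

p = −204 or p = −22

The line touches the circle iff its distance from (−9, −1) is 7:
|12·(−9) + 5·(−1) − p| / √169 = 7
|p − (−113)| = 7·13, so p = −22 or p = −204.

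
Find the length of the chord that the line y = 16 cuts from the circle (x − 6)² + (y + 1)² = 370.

18

From the line, y = 16. Substituting:
x² − 12x − 45 = 0
x = 15 or x = −3, giving (15, 16) and (−3, 16).
|(15, 16) − (−3, 16)| = √((18)² + (0)²) = 18.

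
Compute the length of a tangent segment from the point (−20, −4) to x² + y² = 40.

With centre O = (0, 0), |OP|² = 416 and r² = 40.
Power of the point: PT² = |PO|² − r² = 376, so PT = 2√94.

2√94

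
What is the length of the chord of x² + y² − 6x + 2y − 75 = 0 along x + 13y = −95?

Centre (3, −1), r² = 85. Perpendicular distance d from centre to line = |85| / √170 = 85/√170.
Chord = 2√(r² − d²) = 2·√(85/2) = √170.

√170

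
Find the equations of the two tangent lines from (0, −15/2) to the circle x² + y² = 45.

x + 2y = −15 and x − 2y = 15

Let a tangent through (0, −15/2) have slope m. Its distance from (0, 0) must equal 3√5:
[m·(0) − (15/2)]² = 45(m² + 1)
4m² − 1 = 0, so m = −1/2 or m = 1/2.
With m = −1/2: x + 2y = −15. With m = 1/2: x − 2y = 15.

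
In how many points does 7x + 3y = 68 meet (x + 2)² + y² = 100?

Centre (−2, 0), r² = 100. Distance² from centre to line = (−82)²/58 = 3362/29.
Since d² > r², the line lies outside the circle.

0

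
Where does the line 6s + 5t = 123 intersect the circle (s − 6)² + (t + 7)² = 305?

From the line, t = (123 − 6s)/5. Substituting:
61s² − 2196s + 18239 = 0  ⟹  s² − 36s + 299 = 0
s = 23 or s = 13, giving (23, −3) and (13, 9).

(13, 9) and (23, −3)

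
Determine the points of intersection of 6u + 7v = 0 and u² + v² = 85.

(−7, 6) and (7, −6)

Express v = (−6u)/7 and substitute into the circle:
85u² − 4165 = 0  ⟹  u² − 49 = 0
u = 7 or u = −7, giving (7, −6) and (−7, 6).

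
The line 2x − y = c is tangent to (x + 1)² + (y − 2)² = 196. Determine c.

Tangency holds when the distance from the centre (−1, 2) to the line equals the radius 14:
|2·(−1) − 1·2 − c| / √5 = 14
|c − (−4)| = 14√5.

c = −4 ± 14√5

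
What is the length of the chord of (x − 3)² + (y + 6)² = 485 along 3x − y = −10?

13√10

Centre (3, −6), r² = 485. Perpendicular distance d from centre to line = |25| / √10 = 25/√10.
Half the chord is √(r² − d²) = √(845/2), so the full chord is 13√10.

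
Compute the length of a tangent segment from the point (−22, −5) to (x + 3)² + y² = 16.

The centre is (−3, 0) and r = 4. The square of the distance from P to the centre is 361 + 25 = 386.
By the tangent–radius right angle, tangent length = √(|PO|² − r²) = √370.

√370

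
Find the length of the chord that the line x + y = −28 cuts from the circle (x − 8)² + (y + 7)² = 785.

27√2

Centre (8, −7), r² = 785. Perpendicular distance d from centre to line = |29| / √2 = 29/√2.
Half the chord is √(r² − d²) = √(729/2), so the full chord is 27√2.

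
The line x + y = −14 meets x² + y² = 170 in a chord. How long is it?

Centre (0, 0), r² = 170. Perpendicular distance d from centre to line = |14| / √2 = 14/√2.
Chord = 2√(r² − d²) = 2·√(72) = 12√2.

12√2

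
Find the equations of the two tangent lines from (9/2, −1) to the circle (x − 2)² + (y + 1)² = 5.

2x − y = 10 and 2x + y = 8

A line y − (−1) = m(x − (9/2)) is tangent when its distance from (2, −1) is √5:
[m·(−5/2) − (0)]² = 5(m² + 1)
m² − 4 = 0, so m = 2 or m = −2.
With m = 2: 2x − y = 10. With m = −2: 2x + y = 8.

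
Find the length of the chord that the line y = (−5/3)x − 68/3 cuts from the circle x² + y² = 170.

Centre (0, 0), r² = 170. Perpendicular distance d from centre to line = |68| / √34 = 68/√34.
Half the chord is √(r² − d²) = √(34), so the full chord is 2√34.

2√34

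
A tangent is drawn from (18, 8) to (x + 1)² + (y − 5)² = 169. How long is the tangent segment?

Centre (−1, 5), r² = 169. |PO|² = (19)² + (3)² = 370.
Power of the point: PT² = |PO|² − r² = 201, so PT = √201.

√201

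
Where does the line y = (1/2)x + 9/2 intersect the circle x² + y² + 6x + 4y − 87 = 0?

(−13, −2) and (3, 6)

Substitute y = (9 + x)/2:
5x² + 50x − 195 = 0  ⟹  x² + 10x − 39 = 0
x = 3 or x = −13, giving (3, 6) and (−13, −2).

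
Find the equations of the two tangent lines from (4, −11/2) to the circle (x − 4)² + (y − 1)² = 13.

3x + 2y = 1 and 3x − 2y = 23

Write the tangent as mx − y + (−11/2 − m·(4)) = 0 and set its distance from the centre to √13:
[m·(0) − (13/2)]² = 13(m² + 1)
4m² − 9 = 0, so m = −3/2 or m = 3/2.
Through (4, −11/2) these give 3x + 2y = 1 and 3x − 2y = 23.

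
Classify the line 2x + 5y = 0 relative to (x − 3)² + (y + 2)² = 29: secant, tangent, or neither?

secant

Substituting the line into the circle gives 29x² − 190x − 400 = 0.
Discriminant = (−190)² − 4·29·(−400) = 82500 > 0.
Two real roots: the line is a secant.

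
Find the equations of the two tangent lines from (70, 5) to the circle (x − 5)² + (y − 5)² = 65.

x + 8y = 110 and x − 8y = 30

A line y − (5) = m(x − (70)) is tangent when its distance from (5, 5) is √65:
(−65m − (0))² = 65(m² + 1)
64m² − 1 = 0, so m = −1/8 or m = 1/8.
Through (70, 5) these give x + 8y = 110 and x − 8y = 30.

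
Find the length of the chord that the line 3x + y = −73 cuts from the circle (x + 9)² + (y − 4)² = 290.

Centre (−9, 4), r² = 290. Perpendicular distance d from centre to line = |50| / √10 = 50/√10.
Half the chord is √(r² − d²) = √(40), so the full chord is 4√10.

4√10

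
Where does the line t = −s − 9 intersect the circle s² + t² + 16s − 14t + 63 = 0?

(−15, 6) and (−9, 0)

Substitute t = −s − 9:
2s² + 48s + 270 = 0  ⟹  s² + 24s + 135 = 0
s = −9 or s = −15, giving (−9, 0) and (−15, 6).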